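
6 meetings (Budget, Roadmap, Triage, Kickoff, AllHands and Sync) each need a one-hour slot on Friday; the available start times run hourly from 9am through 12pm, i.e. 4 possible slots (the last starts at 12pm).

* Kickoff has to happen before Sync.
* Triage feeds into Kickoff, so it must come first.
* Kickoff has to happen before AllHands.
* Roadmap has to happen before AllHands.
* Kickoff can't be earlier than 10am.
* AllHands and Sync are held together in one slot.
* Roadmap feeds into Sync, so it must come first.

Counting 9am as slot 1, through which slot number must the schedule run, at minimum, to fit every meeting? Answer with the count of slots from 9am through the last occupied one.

The precedence chain requires at least 3 distinct slots.
3 works (last occupied slot: 11am): for example Kickoff=10am; Roadmap=9am; Budget=9am; Sync=11am; AllHands=11am; Triage=9am.

3 slots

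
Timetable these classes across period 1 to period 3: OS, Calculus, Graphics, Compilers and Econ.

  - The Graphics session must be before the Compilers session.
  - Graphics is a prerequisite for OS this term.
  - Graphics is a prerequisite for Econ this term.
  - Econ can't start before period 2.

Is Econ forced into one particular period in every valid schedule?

Econ can be period 2 (e.g. OS -> period 2; Econ -> period 2; Calculus -> period 1; Graphics -> period 1; Compilers -> period 2) or period 3 (e.g. Econ=period 3; Graphics=period 1; Calculus=period 1; OS=period 2; Compilers=period 2).

No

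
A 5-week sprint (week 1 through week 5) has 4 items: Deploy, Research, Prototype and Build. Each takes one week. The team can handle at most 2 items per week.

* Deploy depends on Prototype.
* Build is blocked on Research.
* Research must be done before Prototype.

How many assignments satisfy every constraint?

35

Splitting on Deploy: it can be week 3 (4), week 4 (11), week 5 (20). Listing each branch's schedules as (Research, Prototype, Build) by week number:
Deploy=week 3: (1,2,2) (1,2,3) (1,2,4) (1,2,5) — 4.
Deploy=week 4: (1,2,2) (1,2,3) (1,2,4) (1,2,5) (1,3,2) (1,3,3) (1,3,4) (1,3,5) (2,3,3) (2,3,4) (2,3,5) — 11.
Deploy=week 5: (1,2,2) (1,2,3) (1,2,4) (1,2,5) (1,3,2) (1,3,3) (1,3,4) (1,3,5) (1,4,2) (1,4,3) (1,4,4) (1,4,5) (2,3,3) (2,3,4) (2,3,5) (2,4,3) (2,4,4) (2,4,5) (3,4,4) (3,4,5) — 20.
Summing: 4 + 11 + 20 = 35.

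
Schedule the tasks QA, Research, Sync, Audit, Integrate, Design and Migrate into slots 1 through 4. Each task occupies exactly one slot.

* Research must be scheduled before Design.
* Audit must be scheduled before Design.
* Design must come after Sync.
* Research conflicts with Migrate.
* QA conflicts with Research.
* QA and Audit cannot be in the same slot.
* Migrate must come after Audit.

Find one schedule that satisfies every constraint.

Sync -> 1, Audit -> 1, Integrate -> 1, Research -> 1, Migrate -> 2, QA -> 2, Design -> 2

Checking: Audit(1) before Migrate(2); Sync(1) before Design(2); Audit(1) before Design(2); Research(1) before Design(2); QA(2) != Audit(1); QA(2) != Research(1); Research(1) != Migrate(2).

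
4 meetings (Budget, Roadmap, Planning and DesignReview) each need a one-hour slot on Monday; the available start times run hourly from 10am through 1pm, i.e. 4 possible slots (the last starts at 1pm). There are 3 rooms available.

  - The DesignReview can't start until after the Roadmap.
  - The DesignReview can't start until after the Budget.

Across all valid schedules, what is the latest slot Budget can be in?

12pm

Downstream work caps Budget at 12pm.
Budget at 12pm is achievable: Budget=12pm, Planning=10am, DesignReview=1pm, Roadmap=10am.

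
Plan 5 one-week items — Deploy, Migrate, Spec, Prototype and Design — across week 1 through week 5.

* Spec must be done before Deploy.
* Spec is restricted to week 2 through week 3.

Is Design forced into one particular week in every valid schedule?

Design can be week 1 (e.g. Design -> week 1, Migrate -> week 1, Deploy -> week 3, Spec -> week 2, Prototype -> week 1) or week 2 (e.g. Design -> week 2; Migrate -> week 1; Prototype -> week 1; Deploy -> week 3; Spec -> week 2).

No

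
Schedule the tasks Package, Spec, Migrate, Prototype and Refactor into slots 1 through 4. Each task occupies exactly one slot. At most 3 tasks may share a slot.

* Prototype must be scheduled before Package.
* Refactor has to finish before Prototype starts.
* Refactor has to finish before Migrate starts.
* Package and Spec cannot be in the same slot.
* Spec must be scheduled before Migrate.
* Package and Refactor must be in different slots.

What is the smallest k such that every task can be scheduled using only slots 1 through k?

3

The precedence chain requires at least 3 distinct slots.
With at most 3 per slot and 5 tasks, at least 2 slots are needed.
3 works (last occupied slot: 3): for example Migrate -> 2; Package -> 3; Refactor -> 1; Prototype -> 2; Spec -> 1.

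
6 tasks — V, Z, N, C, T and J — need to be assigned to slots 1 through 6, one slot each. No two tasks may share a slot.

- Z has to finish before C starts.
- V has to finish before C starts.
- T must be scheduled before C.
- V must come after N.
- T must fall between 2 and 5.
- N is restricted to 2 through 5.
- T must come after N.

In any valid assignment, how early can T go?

T is available from 2; precedence pushes T to at least 3; T's own window allows nothing later than 5.
T at 3 is achievable: C=5; J=6; Z=1; T=3; N=2; V=4.

3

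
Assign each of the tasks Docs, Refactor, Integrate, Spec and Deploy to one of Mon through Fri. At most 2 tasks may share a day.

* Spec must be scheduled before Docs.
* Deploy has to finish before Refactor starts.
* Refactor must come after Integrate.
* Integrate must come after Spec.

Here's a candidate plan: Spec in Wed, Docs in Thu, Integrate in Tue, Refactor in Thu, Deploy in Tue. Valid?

Deploy has to finish before Refactor starts — holds.
Refactor must come after Integrate — holds.
Spec must be scheduled before Docs — holds.
At most 2 tasks may share a day — holds.
Integrate must come after Spec — violated.

No — it violates: Integrate must come after Spec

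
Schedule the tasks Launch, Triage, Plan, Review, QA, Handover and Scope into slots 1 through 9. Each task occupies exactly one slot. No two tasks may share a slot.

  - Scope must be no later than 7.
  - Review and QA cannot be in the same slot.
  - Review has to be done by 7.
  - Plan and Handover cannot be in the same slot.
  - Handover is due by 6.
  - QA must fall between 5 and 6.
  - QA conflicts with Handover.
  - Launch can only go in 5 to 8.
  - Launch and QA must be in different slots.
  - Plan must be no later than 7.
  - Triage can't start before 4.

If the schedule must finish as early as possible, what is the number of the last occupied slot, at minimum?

With at most 1 per slot and 7 tasks, at least 7 slots are needed.
Launch can't be placed before 5, so the schedule must run through at least slot 5.
7 works (last occupied slot: 7): for example Triage=4, Plan=2, Launch=6, Review=3, Handover=1, Scope=7, QA=5.

7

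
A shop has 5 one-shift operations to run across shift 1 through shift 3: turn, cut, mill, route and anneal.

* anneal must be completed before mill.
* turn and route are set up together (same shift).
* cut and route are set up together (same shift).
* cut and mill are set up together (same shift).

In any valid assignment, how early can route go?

Route must be in the same shift as mill, which can't be before shift 2, so route is at least shift 2.
route at shift 2 is achievable: cut=shift 2, anneal=shift 1, turn=shift 2, mill=shift 2, route=shift 2.

shift 2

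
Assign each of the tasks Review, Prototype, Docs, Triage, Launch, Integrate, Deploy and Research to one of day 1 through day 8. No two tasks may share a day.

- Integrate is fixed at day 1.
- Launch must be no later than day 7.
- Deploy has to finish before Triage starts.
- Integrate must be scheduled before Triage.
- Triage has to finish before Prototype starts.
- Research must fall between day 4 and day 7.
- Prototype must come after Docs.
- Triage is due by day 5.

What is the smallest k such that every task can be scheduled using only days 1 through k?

The precedence chain requires at least 3 distinct days.
With at most 1 per day and 8 tasks, at least 8 days are needed.
Research can't be placed before day 4, so the schedule must run through at least day 4.
8 works (last occupied day: day 8): for example Review in day 8, Docs in day 6, Integrate in day 1, Triage in day 3, Launch in day 5, Prototype in day 7, Deploy in day 2, Research in day 4.

8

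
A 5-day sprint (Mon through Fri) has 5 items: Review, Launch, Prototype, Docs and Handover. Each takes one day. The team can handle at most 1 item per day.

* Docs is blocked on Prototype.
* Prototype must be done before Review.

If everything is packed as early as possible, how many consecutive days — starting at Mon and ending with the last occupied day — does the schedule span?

The precedence chain requires at least 2 distinct days.
With at most 1 per day and 5 work items, at least 5 days are needed.
5 works (last occupied day: Fri): for example Handover=Fri, Launch=Thu, Review=Tue, Prototype=Mon, Docs=Wed.

5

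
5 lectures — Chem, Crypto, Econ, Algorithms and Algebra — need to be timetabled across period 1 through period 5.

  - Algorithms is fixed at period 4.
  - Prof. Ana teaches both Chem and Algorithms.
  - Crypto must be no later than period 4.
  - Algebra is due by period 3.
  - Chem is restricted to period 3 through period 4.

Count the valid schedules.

60

Splitting on Crypto: it can be period 1 (15), period 2 (15), period 3 (15), period 4 (15). Listing each branch's schedules as (Chem, Econ, Algorithms, Algebra) by period number:
Crypto=period 1: (3,1,4,1) (3,1,4,2) (3,1,4,3) (3,2,4,1) (3,2,4,2) (3,2,4,3) (3,3,4,1) (3,3,4,2) (3,3,4,3) (3,4,4,1) (3,4,4,2) (3,4,4,3) (3,5,4,1) (3,5,4,2) (3,5,4,3) — 15.
Crypto=period 2: (3,1,4,1) (3,1,4,2) (3,1,4,3) (3,2,4,1) (3,2,4,2) (3,2,4,3) (3,3,4,1) (3,3,4,2) (3,3,4,3) (3,4,4,1) (3,4,4,2) (3,4,4,3) (3,5,4,1) (3,5,4,2) (3,5,4,3) — 15.
Crypto=period 3: (3,1,4,1) (3,1,4,2) (3,1,4,3) (3,2,4,1) (3,2,4,2) (3,2,4,3) (3,3,4,1) (3,3,4,2) (3,3,4,3) (3,4,4,1) (3,4,4,2) (3,4,4,3) (3,5,4,1) (3,5,4,2) (3,5,4,3) — 15.
Crypto=period 4: (3,1,4,1) (3,1,4,2) (3,1,4,3) (3,2,4,1) (3,2,4,2) (3,2,4,3) (3,3,4,1) (3,3,4,2) (3,3,4,3) (3,4,4,1) (3,4,4,2) (3,4,4,3) (3,5,4,1) (3,5,4,2) (3,5,4,3) — 15.
Summing: 15 + 15 + 15 + 15 = 60.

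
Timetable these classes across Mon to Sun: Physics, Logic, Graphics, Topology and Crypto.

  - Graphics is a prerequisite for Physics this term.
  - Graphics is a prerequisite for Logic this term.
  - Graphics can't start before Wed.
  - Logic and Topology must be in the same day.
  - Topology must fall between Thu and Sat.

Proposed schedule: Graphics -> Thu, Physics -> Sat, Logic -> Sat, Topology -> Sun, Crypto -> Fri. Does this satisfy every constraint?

Logic and Topology must be in the same day — violated.
Graphics is a prerequisite for Logic this term — holds.
Graphics can't start before Wed — holds.
Topology must fall between Thu and Sat — violated.
Graphics is a prerequisite for Physics this term — holds.

Invalid. Logic and Topology must be in the same day.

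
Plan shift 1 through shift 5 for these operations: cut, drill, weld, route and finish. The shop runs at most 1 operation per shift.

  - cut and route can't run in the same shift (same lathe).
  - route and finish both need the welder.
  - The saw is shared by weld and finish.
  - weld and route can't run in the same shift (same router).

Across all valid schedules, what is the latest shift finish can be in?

finish at shift 5 is achievable: drill in shift 2, cut in shift 1, weld in shift 3, finish in shift 5, route in shift 4.

shift 5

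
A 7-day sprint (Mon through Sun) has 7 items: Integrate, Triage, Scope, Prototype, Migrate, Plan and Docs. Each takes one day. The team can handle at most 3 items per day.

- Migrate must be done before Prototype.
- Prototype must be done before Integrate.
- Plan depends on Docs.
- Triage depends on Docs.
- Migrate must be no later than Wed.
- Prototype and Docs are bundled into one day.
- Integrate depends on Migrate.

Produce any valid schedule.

Scope -> Mon; Prototype -> Tue; Integrate -> Wed; Docs -> Tue; Plan -> Wed; Migrate -> Mon; Triage -> Wed

Checking: Docs(Tue) before Plan(Wed); Migrate(Mon) before Prototype(Tue); Migrate(Mon) before Integrate(Wed); Prototype(Tue) before Integrate(Wed); Docs(Tue) before Triage(Wed); Prototype = Docs = Tue; Migrate=Mon in [Mon,Wed]; max 3 per day (cap 3).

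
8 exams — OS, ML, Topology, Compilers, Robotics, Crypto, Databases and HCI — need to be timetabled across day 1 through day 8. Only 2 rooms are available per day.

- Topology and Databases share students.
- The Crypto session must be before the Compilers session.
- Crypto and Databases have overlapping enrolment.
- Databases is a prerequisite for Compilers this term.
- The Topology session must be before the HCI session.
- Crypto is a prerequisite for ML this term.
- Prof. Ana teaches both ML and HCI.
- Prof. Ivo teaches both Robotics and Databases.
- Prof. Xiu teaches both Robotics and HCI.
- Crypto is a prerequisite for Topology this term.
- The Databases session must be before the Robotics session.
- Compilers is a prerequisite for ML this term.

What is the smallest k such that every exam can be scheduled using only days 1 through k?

5 days

The precedence chain requires at least 3 distinct days.
With at most 2 per day and 8 exams, at least 4 days are needed.
Could 4 days be enough, i.e. nothing placed later than day 4? First, Topology must come after Crypto (at day 1 or later) → {day 2, day 3, day 4}; Crypto must come before Topology (at day 4 or earlier) → {day 1, day 2, day 3}; HCI must come after Topology (at day 2 or later) → {day 3, day 4}; Topology must come before HCI (at day 4 or earlier) → {day 2, day 3}; Compilers must come after Databases (at day 1 or later) → {day 2, day 3, day 4}; Databases must come before Compilers (at day 4 or earlier) → {day 1, day 2, day 3}; ML must come after Crypto (at day 1 or later) → {day 2, day 3, day 4}; ML must come after Compilers (at day 2 or later) → {day 3, day 4}; Compilers must come before ML (at day 4 or earlier) → {day 2, day 3}; Crypto must come before Topology (at day 3 or earlier) → {day 1, day 2}; Databases must come before Compilers (at day 3 or earlier) → {day 1, day 2}. Crypto could then only be at {day 1, day 2}; try each:
- suppose Crypto is at day 1; Databases can't share with Crypto (day 1) → {day 2}; Compilers must come after Databases (at day 2 or later) → {day 3}; ML must come after Compilers (at day 3 or later) → {day 4}; Topology can't share with Databases (day 2) → {day 3}; HCI can't share with ML (day 4) → {day 3}; that puts Topology, Compilers and HCI all in day 3 — more than 2 per day.
- suppose Crypto is at day 2; Topology must come after Crypto (at day 2 or later) → {day 3}; HCI must come after Topology (at day 3 or later) → {day 4}; Compilers must come after Crypto (at day 2 or later) → {day 3}; ML must come after Compilers (at day 3 or later) → {day 4}; HCI can't share with ML (day 4) → nothing is left.
Every option fails, so 4 days is not enough.
5 works (last occupied day: day 5): for example OS -> day 1; Topology -> day 3; Crypto -> day 1; HCI -> day 5; Databases -> day 2; ML -> day 4; Compilers -> day 3; Robotics -> day 4.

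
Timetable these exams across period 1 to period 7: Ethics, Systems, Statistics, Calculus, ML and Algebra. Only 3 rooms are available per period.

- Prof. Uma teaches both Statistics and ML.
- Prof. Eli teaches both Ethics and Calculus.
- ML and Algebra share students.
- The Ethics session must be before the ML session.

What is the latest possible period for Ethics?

Downstream work caps Ethics at period 6.
Ethics at period 6 is achievable: Algebra in period 2, Ethics in period 6, Systems in period 1, Calculus in period 1, ML in period 7, Statistics in period 1.

period 6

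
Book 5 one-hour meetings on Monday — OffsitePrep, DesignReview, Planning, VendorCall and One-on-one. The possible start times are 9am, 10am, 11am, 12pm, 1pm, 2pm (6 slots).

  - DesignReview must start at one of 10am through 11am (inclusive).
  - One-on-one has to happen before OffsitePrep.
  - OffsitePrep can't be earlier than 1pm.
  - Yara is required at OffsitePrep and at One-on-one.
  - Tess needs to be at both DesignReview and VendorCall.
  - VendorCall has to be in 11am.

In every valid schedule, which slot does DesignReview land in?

DesignReview's window is 10am–11am.
VendorCall is fixed at 11am, and DesignReview can't share a slot with VendorCall.
So DesignReview must be 10am.

10am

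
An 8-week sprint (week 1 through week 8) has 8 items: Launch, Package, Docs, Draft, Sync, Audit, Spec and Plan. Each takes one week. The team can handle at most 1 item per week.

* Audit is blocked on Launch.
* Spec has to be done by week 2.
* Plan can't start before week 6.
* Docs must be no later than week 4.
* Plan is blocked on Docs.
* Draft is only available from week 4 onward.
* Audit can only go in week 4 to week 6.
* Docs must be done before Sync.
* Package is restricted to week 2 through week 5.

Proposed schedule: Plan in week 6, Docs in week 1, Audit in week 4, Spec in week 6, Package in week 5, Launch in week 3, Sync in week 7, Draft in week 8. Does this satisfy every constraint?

No. Spec has to be done by week 2 is not satisfied.

The team can handle at most 1 item per week — violated.
Docs must be no later than week 4 — holds.
Docs must be done before Sync — holds.
Plan is blocked on Docs — holds.
Audit can only go in week 4 to week 6 — holds.
Plan can't start before week 6 — holds.
Audit is blocked on Launch — holds.
Spec has to be done by week 2 — violated.
Package is restricted to week 2 through week 5 — holds.
Draft is only available from week 4 onward — holds.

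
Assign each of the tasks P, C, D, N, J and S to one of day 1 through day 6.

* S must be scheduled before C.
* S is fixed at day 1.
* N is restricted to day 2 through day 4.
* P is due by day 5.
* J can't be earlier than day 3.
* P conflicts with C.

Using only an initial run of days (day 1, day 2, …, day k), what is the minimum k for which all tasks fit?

3

The precedence chain requires at least 2 distinct days.
J can't be placed before day 3, so the schedule must run through at least day 3.
3 works (last occupied day: day 3): for example P in day 1, C in day 2, S in day 1, J in day 3, D in day 1, N in day 2.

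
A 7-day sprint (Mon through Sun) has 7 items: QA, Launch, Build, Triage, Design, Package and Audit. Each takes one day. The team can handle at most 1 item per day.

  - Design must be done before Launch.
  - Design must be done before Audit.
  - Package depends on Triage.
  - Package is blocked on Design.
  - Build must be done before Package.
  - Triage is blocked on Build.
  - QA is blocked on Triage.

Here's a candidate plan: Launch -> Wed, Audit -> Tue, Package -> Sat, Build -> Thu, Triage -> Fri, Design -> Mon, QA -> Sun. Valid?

Yes

The team can handle at most 1 item per day — holds.
Build must be done before Package — holds.
QA is blocked on Triage — holds.
Package depends on Triage — holds.
Triage is blocked on Build — holds.
Design must be done before Audit — holds.
Design must be done before Launch — holds.
Package is blocked on Design — holds.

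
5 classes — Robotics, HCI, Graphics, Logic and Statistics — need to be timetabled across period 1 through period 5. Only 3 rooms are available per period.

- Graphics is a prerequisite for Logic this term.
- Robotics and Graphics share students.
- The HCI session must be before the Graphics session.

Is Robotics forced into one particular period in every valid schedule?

No

Robotics can be period 1 (e.g. Logic in period 3; Robotics in period 1; HCI in period 1; Graphics in period 2; Statistics in period 1) or period 2 (e.g. Robotics -> period 2, Graphics -> period 3, Statistics -> period 1, Logic -> period 4, HCI -> period 1).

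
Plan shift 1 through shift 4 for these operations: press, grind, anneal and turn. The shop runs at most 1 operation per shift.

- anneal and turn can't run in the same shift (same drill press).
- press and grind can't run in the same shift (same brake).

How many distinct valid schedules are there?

Splitting on press: it can be shift 1 (6), shift 2 (6), shift 3 (6), shift 4 (6). Listing each branch's schedules as (grind, anneal, turn) by shift number:
press=shift 1: (2,3,4) (2,4,3) (3,2,4) (3,4,2) (4,2,3) (4,3,2) — 6.
press=shift 2: (1,3,4) (1,4,3) (3,1,4) (3,4,1) (4,1,3) (4,3,1) — 6.
press=shift 3: (1,2,4) (1,4,2) (2,1,4) (2,4,1) (4,1,2) (4,2,1) — 6.
press=shift 4: (1,2,3) (1,3,2) (2,1,3) (2,3,1) (3,1,2) (3,2,1) — 6.
Summing: 6 + 6 + 6 + 6 = 24.

24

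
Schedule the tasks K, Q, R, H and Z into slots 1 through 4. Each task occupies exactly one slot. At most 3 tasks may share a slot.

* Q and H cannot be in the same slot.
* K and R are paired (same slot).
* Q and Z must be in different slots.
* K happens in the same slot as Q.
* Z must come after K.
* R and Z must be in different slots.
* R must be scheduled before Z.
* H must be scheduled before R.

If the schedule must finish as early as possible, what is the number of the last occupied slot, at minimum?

The precedence chain requires at least 3 distinct slots.
With at most 3 per slot and 5 tasks, at least 2 slots are needed.
3 works (last occupied slot: 3): for example Z -> 3, K -> 2, R -> 2, Q -> 2, H -> 1.

slot 3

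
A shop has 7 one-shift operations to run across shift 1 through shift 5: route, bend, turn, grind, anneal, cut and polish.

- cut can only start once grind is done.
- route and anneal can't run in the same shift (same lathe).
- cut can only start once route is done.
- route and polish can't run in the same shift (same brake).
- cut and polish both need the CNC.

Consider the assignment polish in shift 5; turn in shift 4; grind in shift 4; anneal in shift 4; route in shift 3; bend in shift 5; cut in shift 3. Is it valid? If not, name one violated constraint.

No — it violates: cut can only start once grind is done

cut and polish both need the CNC — holds.
cut can only start once route is done — violated.
route and anneal can't run in the same shift (same lathe) — holds.
cut can only start once grind is done — violated.
route and polish can't run in the same shift (same brake) — holds.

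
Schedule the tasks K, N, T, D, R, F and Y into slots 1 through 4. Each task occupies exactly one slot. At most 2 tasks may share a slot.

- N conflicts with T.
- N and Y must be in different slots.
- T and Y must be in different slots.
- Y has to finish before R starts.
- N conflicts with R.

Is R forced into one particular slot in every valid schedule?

R can be 2 (e.g. R=2, N=3, F=4, D=3, Y=1, K=1, T=2) or 3 (e.g. N -> 2, Y -> 1, T -> 3, F -> 4, D -> 2, R -> 3, K -> 1).

No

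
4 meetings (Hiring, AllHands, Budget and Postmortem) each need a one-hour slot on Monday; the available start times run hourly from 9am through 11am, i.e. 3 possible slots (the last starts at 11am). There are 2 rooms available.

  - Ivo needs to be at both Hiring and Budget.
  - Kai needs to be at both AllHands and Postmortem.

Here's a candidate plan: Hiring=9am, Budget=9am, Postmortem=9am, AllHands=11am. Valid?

Kai needs to be at both AllHands and Postmortem — holds.
There are 2 rooms available — violated.
Ivo needs to be at both Hiring and Budget — violated.

Invalid. There are 2 rooms available.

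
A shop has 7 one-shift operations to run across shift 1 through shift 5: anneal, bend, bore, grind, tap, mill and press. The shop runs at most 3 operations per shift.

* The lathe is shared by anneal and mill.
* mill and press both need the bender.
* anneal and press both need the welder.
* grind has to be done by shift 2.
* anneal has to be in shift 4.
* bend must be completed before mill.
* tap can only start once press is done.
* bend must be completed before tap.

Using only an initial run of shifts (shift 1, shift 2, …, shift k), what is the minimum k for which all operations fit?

The precedence chain requires at least 2 distinct shifts.
With at most 3 per shift and 7 operations, at least 3 shifts are needed.
anneal can't be placed before shift 4, so the schedule must run through at least shift 4.
4 works (last occupied shift: shift 4): for example grind -> shift 1, tap -> shift 2, mill -> shift 2, press -> shift 1, bore -> shift 2, bend -> shift 1, anneal -> shift 4.

4 shifts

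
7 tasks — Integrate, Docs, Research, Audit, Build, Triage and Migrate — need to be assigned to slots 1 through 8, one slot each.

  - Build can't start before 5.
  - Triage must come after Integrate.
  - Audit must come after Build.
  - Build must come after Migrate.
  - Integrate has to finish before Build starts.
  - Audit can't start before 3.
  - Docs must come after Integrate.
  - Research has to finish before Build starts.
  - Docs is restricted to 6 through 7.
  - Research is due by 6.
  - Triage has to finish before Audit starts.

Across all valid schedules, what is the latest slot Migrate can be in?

Downstream work caps Migrate at 6.
Migrate at 6 is achievable: Build -> 7; Migrate -> 6; Docs -> 6; Triage -> 2; Audit -> 8; Research -> 1; Integrate -> 1.

6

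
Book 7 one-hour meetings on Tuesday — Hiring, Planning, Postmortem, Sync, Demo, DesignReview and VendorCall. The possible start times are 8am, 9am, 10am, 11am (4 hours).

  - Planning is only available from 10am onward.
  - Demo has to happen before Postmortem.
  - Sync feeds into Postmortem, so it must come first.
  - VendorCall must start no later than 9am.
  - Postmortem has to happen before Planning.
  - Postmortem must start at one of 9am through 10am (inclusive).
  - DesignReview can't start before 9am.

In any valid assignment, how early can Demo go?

8am

Downstream work caps Demo at 9am.
Demo at 8am is achievable: Demo=8am, DesignReview=9am, Postmortem=9am, Sync=8am, Planning=10am, Hiring=8am, VendorCall=8am.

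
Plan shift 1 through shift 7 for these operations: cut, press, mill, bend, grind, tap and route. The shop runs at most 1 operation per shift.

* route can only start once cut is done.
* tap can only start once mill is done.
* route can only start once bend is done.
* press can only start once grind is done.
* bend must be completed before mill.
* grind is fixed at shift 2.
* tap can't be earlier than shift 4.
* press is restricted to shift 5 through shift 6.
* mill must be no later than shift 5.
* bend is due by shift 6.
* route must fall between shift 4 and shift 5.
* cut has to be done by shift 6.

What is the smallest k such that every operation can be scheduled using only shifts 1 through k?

The precedence chain requires at least 3 distinct shifts.
With at most 1 per shift and 7 operations, at least 7 shifts are needed.
press can't be placed before shift 5, so the schedule must run through at least shift 5.
7 works (last occupied shift: shift 7): for example route in shift 4, mill in shift 5, press in shift 6, cut in shift 3, bend in shift 1, grind in shift 2, tap in shift 7.

7 shifts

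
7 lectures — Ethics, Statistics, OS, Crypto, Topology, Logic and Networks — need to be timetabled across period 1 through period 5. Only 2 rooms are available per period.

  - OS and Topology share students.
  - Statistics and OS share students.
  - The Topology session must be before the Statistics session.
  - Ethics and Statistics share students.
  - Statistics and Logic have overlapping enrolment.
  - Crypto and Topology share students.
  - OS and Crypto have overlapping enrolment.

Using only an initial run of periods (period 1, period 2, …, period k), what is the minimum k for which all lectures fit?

The precedence chain requires at least 2 distinct periods.
With at most 2 per period and 7 lectures, at least 4 periods are needed.
4 works (last occupied period: period 4): for example Ethics -> period 1; Topology -> period 1; Crypto -> period 2; Networks -> period 4; Logic -> period 3; OS -> period 3; Statistics -> period 2.

4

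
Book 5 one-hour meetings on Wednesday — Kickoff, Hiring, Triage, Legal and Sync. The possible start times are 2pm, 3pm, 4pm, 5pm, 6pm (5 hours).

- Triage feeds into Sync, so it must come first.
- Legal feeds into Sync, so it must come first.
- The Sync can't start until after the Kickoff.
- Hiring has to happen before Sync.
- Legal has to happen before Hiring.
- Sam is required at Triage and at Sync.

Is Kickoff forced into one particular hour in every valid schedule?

No

Kickoff can be 2pm (e.g. Kickoff -> 2pm, Legal -> 2pm, Sync -> 4pm, Hiring -> 3pm, Triage -> 2pm) or 3pm (e.g. Hiring=3pm; Legal=2pm; Triage=2pm; Sync=4pm; Kickoff=3pm).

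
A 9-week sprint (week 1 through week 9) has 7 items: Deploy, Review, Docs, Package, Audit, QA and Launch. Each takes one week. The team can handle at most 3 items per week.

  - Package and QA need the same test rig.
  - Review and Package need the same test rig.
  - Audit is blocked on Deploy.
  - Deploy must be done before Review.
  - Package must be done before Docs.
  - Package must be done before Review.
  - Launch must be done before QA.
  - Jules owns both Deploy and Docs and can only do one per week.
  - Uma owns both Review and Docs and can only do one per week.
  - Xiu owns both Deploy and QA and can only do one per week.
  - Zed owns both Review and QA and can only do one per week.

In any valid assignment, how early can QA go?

week 2

Precedence pushes QA to at least week 2.
QA at week 2 is achievable: Launch=week 1; Audit=week 2; Docs=week 2; QA=week 2; Deploy=week 1; Review=week 3; Package=week 1.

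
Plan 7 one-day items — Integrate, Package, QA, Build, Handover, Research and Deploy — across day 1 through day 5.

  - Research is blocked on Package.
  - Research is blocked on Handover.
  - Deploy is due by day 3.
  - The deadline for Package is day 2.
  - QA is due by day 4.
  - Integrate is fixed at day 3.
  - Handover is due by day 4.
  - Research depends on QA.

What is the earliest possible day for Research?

Precedence pushes Research to at least day 2.
Research at day 2 is achievable: Handover in day 1; QA in day 1; Integrate in day 3; Package in day 1; Deploy in day 1; Build in day 1; Research in day 2.

day 2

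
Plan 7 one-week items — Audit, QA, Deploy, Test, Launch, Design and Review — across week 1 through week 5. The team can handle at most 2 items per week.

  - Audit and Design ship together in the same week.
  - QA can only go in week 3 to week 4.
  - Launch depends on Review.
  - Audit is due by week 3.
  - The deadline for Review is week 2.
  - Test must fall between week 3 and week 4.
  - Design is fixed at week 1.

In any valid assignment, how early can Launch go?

Precedence pushes Launch to at least week 2.
Launch at week 3 is achievable: Deploy in week 2, Audit in week 1, QA in week 3, Design in week 1, Test in week 4, Launch in week 3, Review in week 2.
Nothing earlier works — the capacity limit rule out every week before week 3.

week 3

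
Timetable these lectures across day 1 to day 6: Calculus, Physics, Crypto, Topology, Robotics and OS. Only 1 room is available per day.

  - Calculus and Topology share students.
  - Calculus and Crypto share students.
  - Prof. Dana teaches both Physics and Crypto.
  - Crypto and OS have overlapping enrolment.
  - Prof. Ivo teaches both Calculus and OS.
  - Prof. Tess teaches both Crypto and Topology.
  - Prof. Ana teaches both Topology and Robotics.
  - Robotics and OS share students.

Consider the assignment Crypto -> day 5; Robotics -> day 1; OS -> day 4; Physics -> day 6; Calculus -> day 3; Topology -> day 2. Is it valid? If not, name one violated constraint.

Valid

Prof. Tess teaches both Crypto and Topology — holds.
Calculus and Topology share students — holds.
Only 1 room is available per day — holds.
Robotics and OS share students — holds.
Crypto and OS have overlapping enrolment — holds.
Prof. Ivo teaches both Calculus and OS — holds.
Calculus and Crypto share students — holds.
Prof. Dana teaches both Physics and Crypto — holds.
Prof. Ana teaches both Topology and Robotics — holds.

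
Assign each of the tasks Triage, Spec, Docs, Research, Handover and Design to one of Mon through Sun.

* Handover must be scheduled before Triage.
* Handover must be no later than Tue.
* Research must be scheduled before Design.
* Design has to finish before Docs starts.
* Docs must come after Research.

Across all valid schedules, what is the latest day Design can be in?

Precedence pushes Design to at least Tue; downstream work caps Design at Sat.
Design at Sat is achievable: Design in Sat, Spec in Mon, Triage in Tue, Handover in Mon, Research in Mon, Docs in Sun.

Sat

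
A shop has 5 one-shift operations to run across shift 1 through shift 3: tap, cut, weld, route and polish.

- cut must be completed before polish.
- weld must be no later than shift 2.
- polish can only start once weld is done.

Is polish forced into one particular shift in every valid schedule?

polish can be shift 2 (e.g. route=shift 1, weld=shift 1, polish=shift 2, cut=shift 1, tap=shift 1) or shift 3 (e.g. cut in shift 1, weld in shift 1, tap in shift 1, route in shift 1, polish in shift 3).

No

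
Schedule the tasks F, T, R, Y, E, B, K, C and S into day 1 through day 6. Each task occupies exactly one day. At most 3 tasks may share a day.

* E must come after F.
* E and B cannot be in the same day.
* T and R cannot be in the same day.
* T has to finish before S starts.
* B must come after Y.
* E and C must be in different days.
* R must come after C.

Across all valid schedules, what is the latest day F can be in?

Downstream work caps F at day 5.
F at day 5 is achievable: R in day 2; F in day 5; E in day 6; T in day 1; S in day 2; Y in day 1; K in day 3; C in day 1; B in day 2.

day 5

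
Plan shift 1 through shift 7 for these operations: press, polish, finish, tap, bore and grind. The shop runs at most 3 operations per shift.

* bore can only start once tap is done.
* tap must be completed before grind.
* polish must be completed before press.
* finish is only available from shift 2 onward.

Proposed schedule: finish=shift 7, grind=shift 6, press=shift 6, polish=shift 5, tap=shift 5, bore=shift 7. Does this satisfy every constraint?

finish is only available from shift 2 onward — holds.
polish must be completed before press — holds.
The shop runs at most 3 operations per shift — holds.
tap must be completed before grind — holds.
bore can only start once tap is done — holds.

Valid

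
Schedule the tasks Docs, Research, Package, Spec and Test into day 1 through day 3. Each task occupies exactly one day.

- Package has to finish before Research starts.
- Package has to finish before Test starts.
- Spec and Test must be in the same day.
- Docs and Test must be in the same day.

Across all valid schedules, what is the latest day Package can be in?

Downstream work caps Package at day 2.
Package at day 2 is achievable: Test -> day 3; Docs -> day 3; Research -> day 3; Package -> day 2; Spec -> day 3.

day 2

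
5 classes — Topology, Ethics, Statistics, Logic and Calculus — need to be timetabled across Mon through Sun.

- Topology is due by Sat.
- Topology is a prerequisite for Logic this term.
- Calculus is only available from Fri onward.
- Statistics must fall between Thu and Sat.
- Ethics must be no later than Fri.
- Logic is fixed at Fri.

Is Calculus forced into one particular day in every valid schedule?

Calculus can be Fri (e.g. Ethics in Mon, Topology in Mon, Logic in Fri, Statistics in Thu, Calculus in Fri) or Sat (e.g. Ethics -> Mon; Statistics -> Thu; Logic -> Fri; Topology -> Mon; Calculus -> Sat).

No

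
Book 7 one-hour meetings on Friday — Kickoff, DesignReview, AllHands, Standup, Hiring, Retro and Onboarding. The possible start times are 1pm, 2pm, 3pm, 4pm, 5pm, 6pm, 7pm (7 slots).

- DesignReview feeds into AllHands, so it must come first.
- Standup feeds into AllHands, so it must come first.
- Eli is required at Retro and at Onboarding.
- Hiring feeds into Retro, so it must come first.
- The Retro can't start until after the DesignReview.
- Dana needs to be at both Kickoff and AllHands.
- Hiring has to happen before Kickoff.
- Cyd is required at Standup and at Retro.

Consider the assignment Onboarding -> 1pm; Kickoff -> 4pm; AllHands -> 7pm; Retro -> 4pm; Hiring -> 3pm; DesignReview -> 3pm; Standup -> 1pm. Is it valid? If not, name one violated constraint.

Standup feeds into AllHands, so it must come first — holds.
Cyd is required at Standup and at Retro — holds.
Eli is required at Retro and at Onboarding — holds.
Dana needs to be at both Kickoff and AllHands — holds.
Hiring has to happen before Kickoff — holds.
DesignReview feeds into AllHands, so it must come first — holds.
The Retro can't start until after the DesignReview — holds.
Hiring feeds into Retro, so it must come first — holds.

Valid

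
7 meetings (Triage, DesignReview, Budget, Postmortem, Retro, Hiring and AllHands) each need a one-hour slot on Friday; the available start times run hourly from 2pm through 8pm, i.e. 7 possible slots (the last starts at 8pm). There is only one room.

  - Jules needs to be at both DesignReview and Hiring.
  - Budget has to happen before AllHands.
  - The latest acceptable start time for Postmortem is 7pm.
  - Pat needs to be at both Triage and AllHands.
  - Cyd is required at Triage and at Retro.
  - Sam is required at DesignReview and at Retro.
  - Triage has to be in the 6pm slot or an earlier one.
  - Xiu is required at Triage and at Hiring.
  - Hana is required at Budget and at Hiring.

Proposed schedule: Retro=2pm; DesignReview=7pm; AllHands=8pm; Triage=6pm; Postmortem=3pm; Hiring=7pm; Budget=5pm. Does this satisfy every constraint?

Invalid. Jules needs to be at both DesignReview and Hiring.

Jules needs to be at both DesignReview and Hiring — violated.
Xiu is required at Triage and at Hiring — holds.
Cyd is required at Triage and at Retro — holds.
Budget has to happen before AllHands — holds.
Sam is required at DesignReview and at Retro — holds.
Triage has to be in the 6pm slot or an earlier one — holds.
The latest acceptable start time for Postmortem is 7pm — holds.
Pat needs to be at both Triage and AllHands — holds.
There is only one room — violated.
Hana is required at Budget and at Hiring — holds.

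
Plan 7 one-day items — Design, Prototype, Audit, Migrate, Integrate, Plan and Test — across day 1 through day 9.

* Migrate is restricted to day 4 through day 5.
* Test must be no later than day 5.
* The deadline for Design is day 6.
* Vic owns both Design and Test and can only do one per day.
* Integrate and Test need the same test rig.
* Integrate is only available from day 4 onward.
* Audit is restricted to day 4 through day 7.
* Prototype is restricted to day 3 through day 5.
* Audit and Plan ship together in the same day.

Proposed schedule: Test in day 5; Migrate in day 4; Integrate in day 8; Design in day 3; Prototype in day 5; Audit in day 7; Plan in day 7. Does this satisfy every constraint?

Valid

Prototype is restricted to day 3 through day 5 — holds.
The deadline for Design is day 6 — holds.
Audit and Plan ship together in the same day — holds.
Migrate is restricted to day 4 through day 5 — holds.
Audit is restricted to day 4 through day 7 — holds.
Test must be no later than day 5 — holds.
Integrate is only available from day 4 onward — holds.
Vic owns both Design and Test and can only do one per day — holds.
Integrate and Test need the same test rig — holds.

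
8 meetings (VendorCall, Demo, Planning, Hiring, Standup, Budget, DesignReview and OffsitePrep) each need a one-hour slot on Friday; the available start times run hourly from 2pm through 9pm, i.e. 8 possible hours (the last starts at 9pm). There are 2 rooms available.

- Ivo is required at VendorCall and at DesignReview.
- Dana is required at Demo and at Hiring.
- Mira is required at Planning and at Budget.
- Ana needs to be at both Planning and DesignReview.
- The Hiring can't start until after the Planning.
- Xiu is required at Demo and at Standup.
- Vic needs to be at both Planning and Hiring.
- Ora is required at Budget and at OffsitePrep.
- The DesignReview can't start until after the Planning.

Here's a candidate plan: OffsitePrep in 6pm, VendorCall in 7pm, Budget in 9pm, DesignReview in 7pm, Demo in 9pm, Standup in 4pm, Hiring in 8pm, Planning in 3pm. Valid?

Invalid. Ivo is required at VendorCall and at DesignReview.

The Hiring can't start until after the Planning — holds.
Dana is required at Demo and at Hiring — holds.
Ana needs to be at both Planning and DesignReview — holds.
Mira is required at Planning and at Budget — holds.
The DesignReview can't start until after the Planning — holds.
Ora is required at Budget and at OffsitePrep — holds.
Ivo is required at VendorCall and at DesignReview — violated.
There are 2 rooms available — holds.
Xiu is required at Demo and at Standup — holds.
Vic needs to be at both Planning and Hiring — holds.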